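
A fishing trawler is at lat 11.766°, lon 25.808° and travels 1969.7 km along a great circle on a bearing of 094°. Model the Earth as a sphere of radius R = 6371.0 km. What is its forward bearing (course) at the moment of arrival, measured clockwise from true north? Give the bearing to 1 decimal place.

final bearing 97.4°

Angular distance δ = d/R = 1969.7 / 6371 = 0.309167 rad.
Converting: φ₁ = 0.205355 rad, θ = 1.640609 rad.
Destination latitude: φ₂ = arcsin( sin φ₁ cos δ + cos φ₁ sin δ cos θ ) = arcsin(0.173469) = 9.990°.
For the longitude increment, Δλ = atan2( sin θ sin δ cos φ₁, cos δ − sin φ₁ sin φ₂ ) = atan2(0.297146, 0.917215) = 17.951°.
λ₂ = 25.808° + 17.951° = 43.759°.
The forward bearing on arrival equals the back-azimuth from the destination plus 180°.
Back-azimuth from P₂ (10.0°, 43.8°) to P₁ (11.8°, 25.8°), with Δλ' = λ₁ − λ₂ = -18.0°: atan2( sin Δλ' cos φ₁ , cos φ₂ sin φ₁ − sin φ₂ cos φ₁ cos Δλ' ) = 277.4°.
Final bearing = (277.4° + 180°) mod 360° = 97.4°.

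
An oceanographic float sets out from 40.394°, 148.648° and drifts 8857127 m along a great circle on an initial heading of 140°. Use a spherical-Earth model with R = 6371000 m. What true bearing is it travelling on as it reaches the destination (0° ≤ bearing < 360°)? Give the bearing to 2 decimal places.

final bearing 146.59°

The arc subtends δ = 8857127/6371000 = 1.390226 rad at the centre.
Start latitude φ₁ = 0.705008 rad; initial bearing θ = 2.443461 rad.
sin φ₂ = sin φ₁ cos δ + cos φ₁ sin δ cos θ = (0.648040)(0.179591) + (0.761606)(0.983741)(-0.766044) = -0.457556
φ₂ = asin(-0.457556) = -0.475245 rad = -27.230°.
For the longitude increment, Δλ = atan2( sin θ sin δ cos φ₁, cos δ − sin φ₁ sin φ₂ ) = atan2(0.481592, 0.476106) = 45.328°.
λ₂ = 148.648° + 45.328° = 193.976°, normalized to (−180°, 180°] → -166.024°.
The forward bearing on arrival equals the back-azimuth from the destination plus 180°.
Back-azimuth from P₂ (-27.23°, -166.02°) to P₁ (40.39°, 148.65°), with Δλ' = λ₁ − λ₂ = 314.67°: atan2( sin Δλ' cos φ₁ , cos φ₂ sin φ₁ − sin φ₂ cos φ₁ cos Δλ' ) = 326.59°.
Final bearing = (326.59° + 180°) mod 360° = 146.59°.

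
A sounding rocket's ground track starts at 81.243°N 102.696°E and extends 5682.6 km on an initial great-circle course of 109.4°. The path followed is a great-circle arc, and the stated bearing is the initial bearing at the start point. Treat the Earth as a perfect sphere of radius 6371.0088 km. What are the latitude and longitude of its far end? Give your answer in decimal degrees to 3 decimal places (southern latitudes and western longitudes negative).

latitude 35.536°, longitude 167.136°

Central angle δ = d/R = 0.891947 rad.
Converting: φ₁ = 1.417958 rad, θ = 1.909390 rad.
Applying the spherical law of cosines for sides, sin φ₂ = sin φ₁ cos δ + cos φ₁ sin δ cos θ = 0.581221, so φ₂ = 35.536°.
For the longitude increment, Δλ = atan2( sin θ sin δ cos φ₁, cos δ − sin φ₁ sin φ₂ ) = atan2(0.111763, 0.053453) = 64.440°.
Hence λ₂ = 102.696° + 64.440° = 167.136°.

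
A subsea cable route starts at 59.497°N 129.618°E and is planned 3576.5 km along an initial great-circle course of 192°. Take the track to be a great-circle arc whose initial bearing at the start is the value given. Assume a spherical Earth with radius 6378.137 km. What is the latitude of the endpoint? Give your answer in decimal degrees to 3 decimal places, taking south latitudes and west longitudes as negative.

latitude 27.750°

The arc subtends δ = 3576.5/6378.137 = 0.560744 rad at the centre.
With φ₁ = 59.497° = 1.038419 rad and θ = 192° = 3.351032 rad:
Applying the spherical law of cosines for sides, sin φ₂ = sin φ₁ cos δ + cos φ₁ sin δ cos θ = 0.465614, so φ₂ = 27.750°.
For the longitude increment, Δλ = atan2( sin θ sin δ cos φ₁, cos δ − sin φ₁ sin φ₂ ) = atan2(-0.056124, 0.445685) = -7.177°.
λ₂ = 129.618° + -7.177° = 122.441°.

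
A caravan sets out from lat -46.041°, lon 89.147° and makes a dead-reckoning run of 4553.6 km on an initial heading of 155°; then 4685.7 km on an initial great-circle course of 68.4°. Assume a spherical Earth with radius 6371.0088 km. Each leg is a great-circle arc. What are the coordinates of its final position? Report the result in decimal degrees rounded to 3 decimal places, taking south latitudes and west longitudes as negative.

Apply the spherical direct solution leg by leg, carrying full precision between legs.
Leg 1: from (-46.041°, 89.147°), δ = 4553.6/6371.0088 = 0.714738 rad, θ = 155° → φ = -72.940°, λ = 159.908°.
Leg 2: from (-72.940°, 159.908°), δ = 4685.7/6371.0088 = 0.735472 rad, θ = 68.4° → φ = -39.526°, λ = -146.118°.

latitude -39.526°, longitude -146.118°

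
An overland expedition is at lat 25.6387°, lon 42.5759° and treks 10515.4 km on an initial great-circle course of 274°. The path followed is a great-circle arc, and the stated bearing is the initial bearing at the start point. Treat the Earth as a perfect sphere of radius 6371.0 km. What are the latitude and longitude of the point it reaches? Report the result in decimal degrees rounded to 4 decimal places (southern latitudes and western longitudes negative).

latitude 1.6179°, longitude -53.2737°

The arc subtends δ = 10515.4/6371 = 1.650510 rad at the centre.
Start latitude φ₁ = 0.447480 rad; initial bearing θ = 4.782202 rad.
Destination latitude: φ₂ = arcsin( sin φ₁ cos δ + cos φ₁ sin δ cos θ ) = arcsin(0.028233) = 1.6179°.
For the longitude increment, Δλ = atan2( sin θ sin δ cos φ₁, cos δ − sin φ₁ sin φ₂ ) = atan2(-0.896489, -0.091846) = -95.8496°.
Hence λ₂ = 42.5759° + -95.8496° = -53.2737°.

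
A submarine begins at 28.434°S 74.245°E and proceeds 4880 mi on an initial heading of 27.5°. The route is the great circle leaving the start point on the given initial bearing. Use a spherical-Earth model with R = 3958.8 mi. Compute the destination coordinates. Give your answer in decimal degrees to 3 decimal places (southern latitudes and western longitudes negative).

latitude 35.304°, longitude 106.505°

Angular distance δ = d/R = 4880 / 3958.8 = 1.232697 rad.
Converting: φ₁ = -0.496267 rad, θ = 0.479966 rad.
sin φ₂ = sin φ₁ cos δ + cos φ₁ sin δ cos θ = (-0.476146)(0.331695) + (0.879366)(0.943387)(0.887011) = 0.577913
φ₂ = asin(0.577913) = 0.616170 rad = 35.304°.
For the longitude increment, Δλ = atan2( sin θ sin δ cos φ₁, cos δ − sin φ₁ sin φ₂ ) = atan2(0.383059, 0.606866) = 32.260°.
Hence λ₂ = 74.245° + 32.260° = 106.505°.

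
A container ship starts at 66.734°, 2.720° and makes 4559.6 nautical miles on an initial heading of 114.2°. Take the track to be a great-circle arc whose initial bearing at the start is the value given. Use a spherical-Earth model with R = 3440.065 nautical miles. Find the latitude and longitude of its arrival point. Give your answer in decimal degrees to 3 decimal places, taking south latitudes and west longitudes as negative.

latitude 3.789°, longitude 65.187°

Angular distance δ = d/R = 4559.6 / 3440.065 = 1.325440 rad.
With φ₁ = 66.734° = 1.164728 rad and θ = 114.2° = 1.993166 rad:
Applying the spherical law of cosines for sides, sin φ₂ = sin φ₁ cos δ + cos φ₁ sin δ cos θ = 0.066079, so φ₂ = 3.789°.
Then Δλ = atan2(0.349498, 0.182196) = 1.090247 rad, from sin θ sin δ cos φ₁ over cos δ − sin φ₁ sin φ₂.
λ₂ = 2.720° + 62.467° = 65.187°.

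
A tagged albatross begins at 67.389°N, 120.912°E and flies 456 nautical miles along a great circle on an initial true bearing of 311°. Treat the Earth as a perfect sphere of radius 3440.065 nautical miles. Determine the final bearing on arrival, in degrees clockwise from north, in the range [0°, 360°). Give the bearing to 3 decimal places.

Central angle δ = d/R = 0.132556 rad.
With φ₁ = 67.389° = 1.176160 rad and θ = 311° = 5.427974 rad:
sin φ₂ = sin φ₁ cos δ + cos φ₁ sin δ cos θ = (0.923136)(0.991227) + (0.384473)(0.132168)(0.656059) = 0.948376
φ₂ = asin(0.948376) = 1.248074 rad = 71.509°.
For the longitude increment, Δλ = atan2( sin θ sin δ cos φ₁, cos δ − sin φ₁ sin φ₂ ) = atan2(-0.038350, 0.115747) = -18.332°.
λ₂ = λ₁ + Δλ = 102.580°.
The forward bearing on arrival equals the back-azimuth from the destination plus 180°.
Back-azimuth from P₂ (71.509°, 102.580°) to P₁ (67.389°, 120.912°), with Δλ' = λ₁ − λ₂ = 18.332°: atan2( sin Δλ' cos φ₁ , cos φ₂ sin φ₁ − sin φ₂ cos φ₁ cos Δλ' ) = 113.806°.
Final bearing = (113.806° + 180°) mod 360° = 293.806°.

final bearing 293.806°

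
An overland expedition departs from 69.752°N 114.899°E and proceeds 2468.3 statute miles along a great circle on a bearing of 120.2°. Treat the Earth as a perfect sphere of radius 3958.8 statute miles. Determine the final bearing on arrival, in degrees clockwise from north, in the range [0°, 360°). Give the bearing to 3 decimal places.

final bearing 156.537°

δ = 2468.3/3958.8 = 0.623497 rad (35.7237°).
Start latitude φ₁ = 1.217402 rad; initial bearing θ = 2.097886 rad.
sin φ₂ = sin φ₁ cos δ + cos φ₁ sin δ cos θ = (0.938203)(0.811842) + (0.346084)(0.583878)(-0.503020) = 0.660027
φ₂ = asin(0.660027) = 0.720855 rad = 41.302°.
Then Δλ = atan2(0.174645, 0.192602) = 0.736540 rad, from sin θ sin δ cos φ₁ over cos δ − sin φ₁ sin φ₂.
λ₂ = 114.899° + 42.201° = 157.100°.
The forward bearing on arrival equals the back-azimuth from the destination plus 180°.
Back-azimuth from P₂ (41.302°, 157.100°) to P₁ (69.752°, 114.899°), with Δλ' = λ₁ − λ₂ = -42.201°: atan2( sin Δλ' cos φ₁ , cos φ₂ sin φ₁ − sin φ₂ cos φ₁ cos Δλ' ) = 336.537°.
Final bearing = (336.537° + 180°) mod 360° = 156.537°.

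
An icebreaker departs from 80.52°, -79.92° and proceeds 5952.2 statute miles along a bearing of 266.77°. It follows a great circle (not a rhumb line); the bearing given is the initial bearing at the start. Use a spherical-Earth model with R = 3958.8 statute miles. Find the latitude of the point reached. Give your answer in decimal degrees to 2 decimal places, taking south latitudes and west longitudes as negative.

latitude 3.27°

Angular distance δ = d/R = 5952.2 / 3958.8 = 1.503536 rad.
With φ₁ = 80.52° = 1.405339 rad and θ = 266.77° = 4.656015 rad:
Destination latitude: φ₂ = arcsin( sin φ₁ cos δ + cos φ₁ sin δ cos θ ) = arcsin(0.057032) = 3.27°.
For the longitude increment, Δλ = atan2( sin θ sin δ cos φ₁, cos δ − sin φ₁ sin φ₂ ) = atan2(-0.164070, 0.010956) = -86.18°.
Hence λ₂ = -79.92° + -86.18° = -166.10°.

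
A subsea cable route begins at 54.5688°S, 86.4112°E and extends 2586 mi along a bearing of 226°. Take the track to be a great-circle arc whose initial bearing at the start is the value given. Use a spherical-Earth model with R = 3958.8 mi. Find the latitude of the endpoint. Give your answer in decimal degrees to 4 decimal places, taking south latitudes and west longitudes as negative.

δ = 2586/3958.8 = 0.653228 rad (37.4272°).
With φ₁ = -54.5688° = -0.952405 rad and θ = 226° = 3.944444 rad:
Applying the spherical law of cosines for sides, sin φ₂ = sin φ₁ cos δ + cos φ₁ sin δ cos θ = -0.891812, so φ₂ = -63.1019°.
Then Δλ = atan2(-0.253445, 0.067466) = -1.310632 rad, from sin θ sin δ cos φ₁ over cos δ − sin φ₁ sin φ₂.
λ₂ = λ₁ + Δλ = 11.3175°.

latitude -63.1019°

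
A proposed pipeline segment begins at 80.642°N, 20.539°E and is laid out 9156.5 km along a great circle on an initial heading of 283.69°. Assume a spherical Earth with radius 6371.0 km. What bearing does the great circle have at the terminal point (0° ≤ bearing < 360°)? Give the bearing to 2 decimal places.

final bearing 189.22°

δ = 9156.5/6371 = 1.437216 rad (82.3464°).
Start latitude φ₁ = 1.407468 rad; initial bearing θ = 4.951325 rad.
Applying the spherical law of cosines for sides, sin φ₂ = sin φ₁ cos δ + cos φ₁ sin δ cos θ = 0.169552, so φ₂ = 9.762°.
For the longitude increment, Δλ = atan2( sin θ sin δ cos φ₁, cos δ − sin φ₁ sin φ₂ ) = atan2(-0.156576, -0.034111) = -102.290°.
Hence λ₂ = 20.539° + -102.290° = -81.751°.
The forward bearing on arrival equals the back-azimuth from the destination plus 180°.
Back-azimuth from P₂ (9.76°, -81.75°) to P₁ (80.64°, 20.54°), with Δλ' = λ₁ − λ₂ = 102.29°: atan2( sin Δλ' cos φ₁ , cos φ₂ sin φ₁ − sin φ₂ cos φ₁ cos Δλ' ) = 9.22°.
Final bearing = (9.22° + 180°) mod 360° = 189.22°.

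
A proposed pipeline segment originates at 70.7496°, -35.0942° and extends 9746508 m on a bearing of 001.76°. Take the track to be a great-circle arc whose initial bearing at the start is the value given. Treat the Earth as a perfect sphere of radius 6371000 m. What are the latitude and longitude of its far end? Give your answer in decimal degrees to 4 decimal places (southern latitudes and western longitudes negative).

The arc subtends δ = 9746508/6371000 = 1.529824 rad at the centre.
Converting: φ₁ = 1.234813 rad, θ = 0.030718 rad.
Destination latitude: φ₂ = arcsin( sin φ₁ cos δ + cos φ₁ sin δ cos θ ) = arcsin(0.367936) = 21.5884°.
Δλ = atan2( sin θ sin δ cos φ₁ , cos δ − sin φ₁ sin φ₂ ) = atan2(0.010117, -0.306402) = 3.108584 rad = 178.1088°.
λ₂ = λ₁ + Δλ = 143.0146°.

latitude 21.5884°, longitude 143.0146°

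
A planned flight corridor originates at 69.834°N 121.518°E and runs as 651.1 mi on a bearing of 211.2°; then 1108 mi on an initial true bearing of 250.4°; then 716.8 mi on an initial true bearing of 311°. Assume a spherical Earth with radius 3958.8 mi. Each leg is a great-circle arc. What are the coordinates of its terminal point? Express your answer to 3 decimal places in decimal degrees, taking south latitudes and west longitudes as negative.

latitude 58.997°, longitude 70.367°

Apply the spherical direct solution leg by leg, carrying full precision between legs.
Leg 1: from (69.834°, 121.518°), δ = 651.1/3958.8 = 0.164469 rad, θ = 211.2° → φ = 61.372°, λ = 111.321°.
Leg 2: from (61.372°, 111.321°), δ = 1108/3958.8 = 0.279883 rad, θ = 250.4° → φ = 53.053°, λ = 85.666°.
Leg 3: from (53.053°, 85.666°), δ = 716.8/3958.8 = 0.181065 rad, θ = 311° → φ = 58.997°, λ = 70.367°.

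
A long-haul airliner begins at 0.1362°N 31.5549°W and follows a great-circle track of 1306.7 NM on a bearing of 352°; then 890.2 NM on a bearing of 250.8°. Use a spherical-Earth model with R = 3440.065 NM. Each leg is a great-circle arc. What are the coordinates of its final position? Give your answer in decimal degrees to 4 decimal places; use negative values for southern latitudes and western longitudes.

Apply the spherical direct solution leg by leg, carrying full precision between legs.
Leg 1: from (0.1362°, -31.5549°), δ = 1306.7/3440.065 = 0.379847 rad, θ = 352° → φ = 21.6772°, λ = -34.7381°.
Leg 2: from (21.6772°, -34.7381°), δ = 890.2/3440.065 = 0.258774 rad, θ = 250.8° → φ = 16.1930°, λ = -49.3130°.

latitude 16.1930°, longitude -49.3130°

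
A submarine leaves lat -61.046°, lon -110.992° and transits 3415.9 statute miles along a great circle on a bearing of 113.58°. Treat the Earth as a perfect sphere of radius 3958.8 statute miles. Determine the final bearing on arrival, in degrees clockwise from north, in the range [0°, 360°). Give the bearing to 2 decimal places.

δ = 3415.9/3958.8 = 0.862862 rad (49.4384°).
Converting: φ₁ = -1.065454 rad, θ = 1.982345 rad.
Destination latitude: φ₂ = arcsin( sin φ₁ cos δ + cos φ₁ sin δ cos θ ) = arcsin(-0.716111) = -45.734°.
For the longitude increment, Δλ = atan2( sin θ sin δ cos φ₁, cos δ − sin φ₁ sin φ₂ ) = atan2(0.337071, 0.023663) = 85.984°.
Hence λ₂ = -110.992° + 85.984° = -25.008°.
The forward bearing on arrival equals the back-azimuth from the destination plus 180°.
Back-azimuth from P₂ (-45.73°, -25.01°) to P₁ (-61.05°, -110.99°), with Δλ' = λ₁ − λ₂ = -85.98°: atan2( sin Δλ' cos φ₁ , cos φ₂ sin φ₁ − sin φ₂ cos φ₁ cos Δλ' ) = 219.47°.
Final bearing = (219.47° + 180°) mod 360° = 39.47°.

final bearing 39.47°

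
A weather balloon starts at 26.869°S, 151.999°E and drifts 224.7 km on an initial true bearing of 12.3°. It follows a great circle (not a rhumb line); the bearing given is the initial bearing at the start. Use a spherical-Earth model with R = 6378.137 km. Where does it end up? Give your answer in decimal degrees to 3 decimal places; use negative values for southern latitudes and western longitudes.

latitude -24.896°, longitude 152.473°

Central angle δ = d/R = 0.035230 rad.
With φ₁ = -26.869° = -0.468953 rad and θ = 12.3° = 0.214675 rad:
sin φ₂ = sin φ₁ cos δ + cos φ₁ sin δ cos θ = (-0.451952)(0.999379) + (0.892042)(0.035222)(0.977046) = -0.420973
φ₂ = asin(-0.420973) = -0.434518 rad = -24.896°.
For the longitude increment, Δλ = atan2( sin θ sin δ cos φ₁, cos δ − sin φ₁ sin φ₂ ) = atan2(0.006693, 0.809120) = 0.474°.
Hence λ₂ = 151.999° + 0.474° = 152.473°.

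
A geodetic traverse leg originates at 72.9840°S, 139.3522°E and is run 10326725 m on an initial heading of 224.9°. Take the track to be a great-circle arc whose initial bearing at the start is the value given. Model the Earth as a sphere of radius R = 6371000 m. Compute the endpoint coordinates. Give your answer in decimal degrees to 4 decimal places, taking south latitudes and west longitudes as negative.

latitude -9.1571°, longitude 4.9206°

δ = 10326725/6371000 = 1.620895 rad (92.8705°).
Converting: φ₁ = -1.273811 rad, θ = 3.925245 rad.
Applying the spherical law of cosines for sides, sin φ₂ = sin φ₁ cos δ + cos φ₁ sin δ cos θ = -0.159142, so φ₂ = -9.1571°.
Then Δλ = atan2(-0.206306, -0.202253) = -2.346274 rad, from sin θ sin δ cos φ₁ over cos δ − sin φ₁ sin φ₂.
λ₂ = λ₁ + Δλ = 4.9206°.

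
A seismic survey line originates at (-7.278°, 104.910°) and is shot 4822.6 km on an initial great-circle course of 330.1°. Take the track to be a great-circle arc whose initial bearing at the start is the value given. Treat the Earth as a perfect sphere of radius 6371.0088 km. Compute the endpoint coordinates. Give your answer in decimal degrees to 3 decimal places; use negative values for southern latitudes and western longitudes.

Central angle δ = d/R = 0.756960 rad.
With φ₁ = -7.278° = -0.127025 rad and θ = 330.1° = 5.761332 rad:
Destination latitude: φ₂ = arcsin( sin φ₁ cos δ + cos φ₁ sin δ cos θ ) = arcsin(0.498425) = 29.896°.
Then Δλ = atan2(-0.339561, 0.790069) = -0.405918 rad, from sin θ sin δ cos φ₁ over cos δ − sin φ₁ sin φ₂.
λ₂ = 104.910° + -23.257° = 81.653°.

latitude 29.896°, longitude 81.653°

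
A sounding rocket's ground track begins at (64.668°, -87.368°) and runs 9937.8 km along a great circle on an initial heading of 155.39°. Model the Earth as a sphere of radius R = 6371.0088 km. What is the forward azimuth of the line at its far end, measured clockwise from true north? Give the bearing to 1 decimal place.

The arc subtends δ = 9937.8/6371.0088 = 1.559847 rad at the centre.
Converting: φ₁ = 1.128670 rad, θ = 2.712067 rad.
Destination latitude: φ₂ = arcsin( sin φ₁ cos δ + cos φ₁ sin δ cos θ ) = arcsin(-0.379078) = -22.277°.
For the longitude increment, Δλ = atan2( sin θ sin δ cos φ₁, cos δ − sin φ₁ sin φ₂ ) = atan2(0.178168, 0.353576) = 26.744°.
Hence λ₂ = -87.368° + 26.744° = -60.624°.
The forward bearing on arrival equals the back-azimuth from the destination plus 180°.
Back-azimuth from P₂ (-22.3°, -60.6°) to P₁ (64.7°, -87.4°), with Δλ' = λ₁ − λ₂ = -26.7°: atan2( sin Δλ' cos φ₁ , cos φ₂ sin φ₁ − sin φ₂ cos φ₁ cos Δλ' ) = 348.9°.
Final bearing = (348.9° + 180°) mod 360° = 168.9°.

final bearing 168.9°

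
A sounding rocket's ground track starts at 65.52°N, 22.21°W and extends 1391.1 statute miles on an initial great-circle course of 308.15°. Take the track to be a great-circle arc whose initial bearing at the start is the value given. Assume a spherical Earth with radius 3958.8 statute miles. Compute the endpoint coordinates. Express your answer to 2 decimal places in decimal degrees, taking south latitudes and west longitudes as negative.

Central angle δ = d/R = 0.351394 rad.
Start latitude φ₁ = 1.143540 rad; initial bearing θ = 5.378232 rad.
sin φ₂ = sin φ₁ cos δ + cos φ₁ sin δ cos θ = (0.910106)(0.938894) + (0.414376)(0.344207)(0.617722) = 0.942599
φ₂ = asin(0.942599) = 1.230330 rad = 70.49°.
Then Δλ = atan2(-0.112165, 0.081029) = -0.945189 rad, from sin θ sin δ cos φ₁ over cos δ − sin φ₁ sin φ₂.
λ₂ = λ₁ + Δλ = -76.37°.

latitude 70.49°, longitude -76.37°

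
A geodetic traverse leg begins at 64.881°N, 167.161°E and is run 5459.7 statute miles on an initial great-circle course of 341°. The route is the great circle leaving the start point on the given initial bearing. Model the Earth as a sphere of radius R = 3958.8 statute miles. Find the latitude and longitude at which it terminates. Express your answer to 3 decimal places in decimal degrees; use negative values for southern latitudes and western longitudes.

latitude 34.507°, longitude 9.981°

Angular distance δ = d/R = 5459.7 / 3958.8 = 1.379130 rad.
Start latitude φ₁ = 1.132387 rad; initial bearing θ = 5.951573 rad.
Destination latitude: φ₂ = arcsin( sin φ₁ cos δ + cos φ₁ sin δ cos θ ) = arcsin(0.566502) = 34.507°.
For the longitude increment, Δλ = atan2( sin θ sin δ cos φ₁, cos δ − sin φ₁ sin φ₂ ) = atan2(-0.135673, -0.322432) = -157.180°.
λ₂ = λ₁ + Δλ = 9.981°.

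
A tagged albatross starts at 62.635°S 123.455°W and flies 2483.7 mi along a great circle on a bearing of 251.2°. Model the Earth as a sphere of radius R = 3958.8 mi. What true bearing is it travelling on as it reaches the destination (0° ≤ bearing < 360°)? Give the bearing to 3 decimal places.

final bearing 312.692°

Angular distance δ = d/R = 2483.7 / 3958.8 = 0.627387 rad.
With φ₁ = -62.635° = -1.093187 rad and θ = 251.2° = 4.384267 rad:
sin φ₂ = sin φ₁ cos δ + cos φ₁ sin δ cos θ = (-0.888096)(0.809564) + (0.459657)(0.587031)(-0.322266) = -0.805929
φ₂ = asin(-0.805929) = -0.937243 rad = -53.700°.
Δλ = atan2( sin θ sin δ cos φ₁ , cos δ − sin φ₁ sin φ₂ ) = atan2(-0.255438, 0.093822) = -1.218796 rad = -69.832°.
λ₂ = -123.455° + -69.832° = -193.287°, normalized to (−180°, 180°] → 166.713°.
The forward bearing on arrival equals the back-azimuth from the destination plus 180°.
Back-azimuth from P₂ (-53.700°, 166.713°) to P₁ (-62.635°, -123.455°), with Δλ' = λ₁ − λ₂ = -290.168°: atan2( sin Δλ' cos φ₁ , cos φ₂ sin φ₁ − sin φ₂ cos φ₁ cos Δλ' ) = 132.692°.
Final bearing = (132.692° + 180°) mod 360° = 312.692°.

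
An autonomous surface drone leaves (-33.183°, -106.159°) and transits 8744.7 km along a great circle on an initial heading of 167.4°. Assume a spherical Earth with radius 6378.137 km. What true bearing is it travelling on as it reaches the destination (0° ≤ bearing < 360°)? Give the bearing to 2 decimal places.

The arc subtends δ = 8744.7/6378.137 = 1.371043 rad at the centre.
With φ₁ = -33.183° = -0.579153 rad and θ = 167.4° = 2.921681 rad:
Applying the spherical law of cosines for sides, sin φ₂ = sin φ₁ cos δ + cos φ₁ sin δ cos θ = -0.909132, so φ₂ = -65.386°.
For the longitude increment, Δλ = atan2( sin θ sin δ cos φ₁, cos δ − sin φ₁ sin φ₂ ) = atan2(0.178940, -0.299154) = 149.114°.
λ₂ = -106.159° + 149.114° = 42.955°.
The forward bearing on arrival equals the back-azimuth from the destination plus 180°.
Back-azimuth from P₂ (-65.39°, 42.96°) to P₁ (-33.18°, -106.16°), with Δλ' = λ₁ − λ₂ = -149.11°: atan2( sin Δλ' cos φ₁ , cos φ₂ sin φ₁ − sin φ₂ cos φ₁ cos Δλ' ) = 206.00°.
Final bearing = (206.00° + 180°) mod 360° = 26.00°.

final bearing 26.00°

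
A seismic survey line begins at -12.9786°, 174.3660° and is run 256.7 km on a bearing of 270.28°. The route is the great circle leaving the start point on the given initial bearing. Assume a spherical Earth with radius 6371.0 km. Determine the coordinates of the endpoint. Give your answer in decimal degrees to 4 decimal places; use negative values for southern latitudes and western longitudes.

The arc subtends δ = 256.7/6371 = 0.040292 rad at the centre.
With φ₁ = -12.9786° = -0.226519 rad and θ = 270.28° = 4.717276 rad:
sin φ₂ = sin φ₁ cos δ + cos φ₁ sin δ cos θ = (-0.224587)(0.999188) + (0.974454)(0.040281)(0.004887) = -0.224213
φ₂ = asin(-0.224213) = -0.226135 rad = -12.9566°.
For the longitude increment, Δλ = atan2( sin θ sin δ cos φ₁, cos δ − sin φ₁ sin φ₂ ) = atan2(-0.039252, 0.948833) = -2.3689°.
λ₂ = 174.3660° + -2.3689° = 171.9971°.

latitude -12.9566°, longitude 171.9971°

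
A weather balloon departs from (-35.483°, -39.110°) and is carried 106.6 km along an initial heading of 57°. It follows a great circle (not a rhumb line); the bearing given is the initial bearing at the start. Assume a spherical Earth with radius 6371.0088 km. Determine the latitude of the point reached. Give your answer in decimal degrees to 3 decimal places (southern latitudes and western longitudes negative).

The arc subtends δ = 106.6/6371.0088 = 0.016732 rad at the centre.
Start latitude φ₁ = -0.619295 rad; initial bearing θ = 0.994838 rad.
Applying the spherical law of cosines for sides, sin φ₂ = sin φ₁ cos δ + cos φ₁ sin δ cos θ = -0.572960, so φ₂ = -34.957°.
Then Δλ = atan2(0.011426, 0.667279) = 0.017122 rad, from sin θ sin δ cos φ₁ over cos δ − sin φ₁ sin φ₂.
Hence λ₂ = -39.110° + 0.981° = -38.129°.

latitude -34.957°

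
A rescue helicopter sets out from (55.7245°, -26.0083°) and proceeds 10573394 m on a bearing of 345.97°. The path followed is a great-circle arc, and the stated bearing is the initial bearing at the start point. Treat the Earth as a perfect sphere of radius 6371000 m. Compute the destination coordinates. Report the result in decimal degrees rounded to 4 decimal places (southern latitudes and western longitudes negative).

Central angle δ = d/R = 1.659613 rad.
With φ₁ = 55.7245° = 0.972576 rad and θ = 345.97° = 6.038316 rad:
sin φ₂ = sin φ₁ cos δ + cos φ₁ sin δ cos θ = (0.826339)(-0.088700) + (0.563173)(0.996058)(0.970169) = 0.470923
φ₂ = asin(0.470923) = 0.490337 rad = 28.0942°.
For the longitude increment, Δλ = atan2( sin θ sin δ cos φ₁, cos δ − sin φ₁ sin φ₂ ) = atan2(-0.135992, -0.477842) = -164.1139°.
λ₂ = -26.0083° + -164.1139° = -190.1222°, normalized to (−180°, 180°] → 169.8778°.

latitude 28.0942°, longitude 169.8778°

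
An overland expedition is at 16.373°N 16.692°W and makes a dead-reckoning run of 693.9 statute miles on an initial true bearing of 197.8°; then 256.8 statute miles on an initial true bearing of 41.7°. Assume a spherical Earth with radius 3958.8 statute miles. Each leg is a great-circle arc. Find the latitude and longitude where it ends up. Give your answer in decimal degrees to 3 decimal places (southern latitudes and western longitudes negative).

latitude 9.560°, longitude -17.263°

Apply the spherical direct solution leg by leg, carrying full precision between legs.
Leg 1: from (16.373°, -16.692°), δ = 693.9/3958.8 = 0.175280 rad, θ = 197.8° → φ = 6.792°, λ = -19.769°.
Leg 2: from (6.792°, -19.769°), δ = 256.8/3958.8 = 0.064868 rad, θ = 41.7° → φ = 9.560°, λ = -17.263°.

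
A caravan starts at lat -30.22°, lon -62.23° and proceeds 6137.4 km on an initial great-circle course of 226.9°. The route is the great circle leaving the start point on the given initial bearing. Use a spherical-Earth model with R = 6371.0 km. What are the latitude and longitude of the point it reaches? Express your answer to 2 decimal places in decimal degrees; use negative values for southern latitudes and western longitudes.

latitude -50.54°, longitude -132.86°

The arc subtends δ = 6137.4/6371 = 0.963334 rad at the centre.
Converting: φ₁ = -0.527438 rad, θ = 3.960152 rad.
sin φ₂ = sin φ₁ cos δ + cos φ₁ sin δ cos θ = (-0.503322)(0.570786) + (0.864099)(0.821099)(-0.683274) = -0.772079
φ₂ = asin(-0.772079) = -0.882106 rad = -50.54°.
Δλ = atan2( sin θ sin δ cos φ₁ , cos δ − sin φ₁ sin φ₂ ) = atan2(-0.518058, 0.182182) = -1.232641 rad = -70.63°.
λ₂ = λ₁ + Δλ = -132.86°.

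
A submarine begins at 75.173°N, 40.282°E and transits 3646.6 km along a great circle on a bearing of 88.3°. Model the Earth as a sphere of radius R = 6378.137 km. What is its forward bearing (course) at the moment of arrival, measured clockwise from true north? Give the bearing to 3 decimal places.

final bearing 153.662°

The arc subtends δ = 3646.6/6378.137 = 0.571734 rad at the centre.
With φ₁ = 75.173° = 1.312016 rad and θ = 88.3° = 1.541126 rad:
sin φ₂ = sin φ₁ cos δ + cos φ₁ sin δ cos θ = (0.966703)(0.840964) + (0.255901)(0.541091)(0.029666) = 0.817070
φ₂ = asin(0.817070) = 0.956310 rad = 54.793°.
For the longitude increment, Δλ = atan2( sin θ sin δ cos φ₁, cos δ − sin φ₁ sin φ₂ ) = atan2(0.138405, 0.051100) = 69.736°.
λ₂ = 40.282° + 69.736° = 110.018°.
The forward bearing on arrival equals the back-azimuth from the destination plus 180°.
Back-azimuth from P₂ (54.793°, 110.018°) to P₁ (75.173°, 40.282°), with Δλ' = λ₁ − λ₂ = -69.736°: atan2( sin Δλ' cos φ₁ , cos φ₂ sin φ₁ − sin φ₂ cos φ₁ cos Δλ' ) = 333.662°.
Final bearing = (333.662° + 180°) mod 360° = 153.662°.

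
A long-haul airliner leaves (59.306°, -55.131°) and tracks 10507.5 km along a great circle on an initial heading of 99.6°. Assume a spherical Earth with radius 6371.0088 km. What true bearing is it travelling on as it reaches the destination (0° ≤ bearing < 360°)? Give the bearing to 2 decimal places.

δ = 10507.5/6371.0088 = 1.649268 rad (94.4961°).
With φ₁ = 59.306° = 1.035085 rad and θ = 99.6° = 1.738348 rad:
Applying the spherical law of cosines for sides, sin φ₂ = sin φ₁ cos δ + cos φ₁ sin δ cos θ = -0.152275, so φ₂ = -8.759°.
Then Δλ = atan2(0.501756, 0.052551) = 1.466443 rad, from sin θ sin δ cos φ₁ over cos δ − sin φ₁ sin φ₂.
λ₂ = λ₁ + Δλ = 28.890°.
The forward bearing on arrival equals the back-azimuth from the destination plus 180°.
Back-azimuth from P₂ (-8.76°, 28.89°) to P₁ (59.31°, -55.13°), with Δλ' = λ₁ − λ₂ = -84.02°: atan2( sin Δλ' cos φ₁ , cos φ₂ sin φ₁ − sin φ₂ cos φ₁ cos Δλ' ) = 329.39°.
Final bearing = (329.39° + 180°) mod 360° = 149.39°.

final bearing 149.39°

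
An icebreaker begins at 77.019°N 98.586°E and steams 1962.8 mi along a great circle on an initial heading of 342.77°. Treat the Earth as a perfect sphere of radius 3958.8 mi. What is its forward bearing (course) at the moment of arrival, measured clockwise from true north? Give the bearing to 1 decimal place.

Angular distance δ = d/R = 1962.8 / 3958.8 = 0.495807 rad.
Start latitude φ₁ = 1.344235 rad; initial bearing θ = 5.982465 rad.
Applying the spherical law of cosines for sides, sin φ₂ = sin φ₁ cos δ + cos φ₁ sin δ cos θ = 0.959176, so φ₂ = 73.572°.
Δλ = atan2( sin θ sin δ cos φ₁ , cos δ − sin φ₁ sin φ₂ ) = atan2(-0.031654, -0.055079) = -2.619978 rad = -150.114°.
Hence λ₂ = 98.586° + -150.114° = -51.528°.
The forward bearing on arrival equals the back-azimuth from the destination plus 180°.
Back-azimuth from P₂ (73.6°, -51.5°) to P₁ (77.0°, 98.6°), with Δλ' = λ₁ − λ₂ = 150.1°: atan2( sin Δλ' cos φ₁ , cos φ₂ sin φ₁ − sin φ₂ cos φ₁ cos Δλ' ) = 13.6°.
Final bearing = (13.6° + 180°) mod 360° = 193.6°.

final bearing 193.6°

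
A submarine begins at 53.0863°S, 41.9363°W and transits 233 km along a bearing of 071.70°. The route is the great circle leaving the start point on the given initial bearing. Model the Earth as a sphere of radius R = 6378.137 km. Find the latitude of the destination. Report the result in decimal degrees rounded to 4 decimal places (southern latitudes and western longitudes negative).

Central angle δ = d/R = 0.036531 rad.
With φ₁ = -53.0863° = -0.926531 rad and θ = 71.7° = 1.251401 rad:
Destination latitude: φ₂ = arcsin( sin φ₁ cos δ + cos φ₁ sin δ cos θ ) = arcsin(-0.792120) = -52.3841°.
For the longitude increment, Δλ = atan2( sin θ sin δ cos φ₁, cos δ − sin φ₁ sin φ₂ ) = atan2(0.020827, 0.366000) = 3.2568°.
λ₂ = λ₁ + Δλ = -38.6795°.

latitude -52.3841°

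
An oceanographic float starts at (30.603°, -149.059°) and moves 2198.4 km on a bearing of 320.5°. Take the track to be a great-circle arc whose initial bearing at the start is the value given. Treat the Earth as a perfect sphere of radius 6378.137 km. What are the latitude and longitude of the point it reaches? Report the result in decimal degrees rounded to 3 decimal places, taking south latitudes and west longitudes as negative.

latitude 44.713°, longitude -166.663°

The arc subtends δ = 2198.4/6378.137 = 0.344677 rad at the centre.
With φ₁ = 30.603° = 0.534123 rad and θ = 320.5° = 5.593780 rad:
Applying the spherical law of cosines for sides, sin φ₂ = sin φ₁ cos δ + cos φ₁ sin δ cos θ = 0.703556, so φ₂ = 44.713°.
For the longitude increment, Δλ = atan2( sin θ sin δ cos φ₁, cos δ − sin φ₁ sin φ₂ ) = atan2(-0.184991, 0.583014) = -17.604°.
λ₂ = -149.059° + -17.604° = -166.663°.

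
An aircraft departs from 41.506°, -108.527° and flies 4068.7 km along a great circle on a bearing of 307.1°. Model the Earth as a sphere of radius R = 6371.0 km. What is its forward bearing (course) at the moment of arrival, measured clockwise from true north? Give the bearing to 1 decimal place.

final bearing 266.9°

Central angle δ = d/R = 0.638628 rad.
With φ₁ = 41.506° = 0.724416 rad and θ = 307.1° = 5.359906 rad:
sin φ₂ = sin φ₁ cos δ + cos φ₁ sin δ cos θ = (0.662698)(0.802914) + (0.748886)(0.596095)(0.603208) = 0.801366
φ₂ = asin(0.801366) = 0.929576 rad = 53.261°.
Δλ = atan2( sin θ sin δ cos φ₁ , cos δ − sin φ₁ sin φ₂ ) = atan2(-0.356047, 0.271850) = -0.918697 rad = -52.637°.
λ₂ = -108.527° + -52.637° = -161.164°.
The forward bearing on arrival equals the back-azimuth from the destination plus 180°.
Back-azimuth from P₂ (53.3°, -161.2°) to P₁ (41.5°, -108.5°), with Δλ' = λ₁ − λ₂ = 52.6°: atan2( sin Δλ' cos φ₁ , cos φ₂ sin φ₁ − sin φ₂ cos φ₁ cos Δλ' ) = 86.9°.
Final bearing = (86.9° + 180°) mod 360° = 266.9°.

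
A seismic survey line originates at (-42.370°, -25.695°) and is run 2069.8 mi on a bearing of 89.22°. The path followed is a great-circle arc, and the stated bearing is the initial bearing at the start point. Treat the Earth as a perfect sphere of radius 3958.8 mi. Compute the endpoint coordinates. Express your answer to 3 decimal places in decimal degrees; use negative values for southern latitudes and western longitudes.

latitude -35.371°, longitude 12.062°

The arc subtends δ = 2069.8/3958.8 = 0.522835 rad at the centre.
Start latitude φ₁ = -0.739496 rad; initial bearing θ = 1.557183 rad.
Applying the spherical law of cosines for sides, sin φ₂ = sin φ₁ cos δ + cos φ₁ sin δ cos θ = -0.578863, so φ₂ = -35.371°.
Δλ = atan2( sin θ sin δ cos φ₁ , cos δ − sin φ₁ sin φ₂ ) = atan2(0.368881, 0.476302) = 0.658978 rad = 37.757°.
λ₂ = -25.695° + 37.757° = 12.062°.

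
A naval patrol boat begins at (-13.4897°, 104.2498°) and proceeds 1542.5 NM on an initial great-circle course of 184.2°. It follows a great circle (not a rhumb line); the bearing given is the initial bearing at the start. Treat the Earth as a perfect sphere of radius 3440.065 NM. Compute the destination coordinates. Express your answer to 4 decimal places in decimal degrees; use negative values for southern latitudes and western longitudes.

δ = 1542.5/3440.065 = 0.448393 rad (25.6910°).
With φ₁ = -13.4897° = -0.235440 rad and θ = 184.2° = 3.214896 rad:
sin φ₂ = sin φ₁ cos δ + cos φ₁ sin δ cos θ = (-0.233271)(0.901145) + (0.972412)(0.433518)(-0.997314) = -0.630636
φ₂ = asin(-0.630636) = -0.682373 rad = -39.0971°.
Then Δλ = atan2(-0.030874, 0.754036) = -0.040922 rad, from sin θ sin δ cos φ₁ over cos δ − sin φ₁ sin φ₂.
λ₂ = λ₁ + Δλ = 101.9051°.

latitude -39.0971°, longitude 101.9051°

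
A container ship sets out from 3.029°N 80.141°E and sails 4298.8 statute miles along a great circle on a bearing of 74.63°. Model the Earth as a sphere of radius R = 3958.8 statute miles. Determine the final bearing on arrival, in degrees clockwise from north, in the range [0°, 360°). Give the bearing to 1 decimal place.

Central angle δ = d/R = 1.085885 rad.
Start latitude φ₁ = 0.052866 rad; initial bearing θ = 1.302539 rad.
Destination latitude: φ₂ = arcsin( sin φ₁ cos δ + cos φ₁ sin δ cos θ ) = arcsin(0.258799) = 14.999°.
For the longitude increment, Δλ = atan2( sin θ sin δ cos φ₁, cos δ − sin φ₁ sin φ₂ ) = atan2(0.851882, 0.452455) = 62.026°.
λ₂ = λ₁ + Δλ = 142.167°.
The forward bearing on arrival equals the back-azimuth from the destination plus 180°.
Back-azimuth from P₂ (15.0°, 142.2°) to P₁ (3.0°, 80.1°), with Δλ' = λ₁ − λ₂ = -62.0°: atan2( sin Δλ' cos φ₁ , cos φ₂ sin φ₁ − sin φ₂ cos φ₁ cos Δλ' ) = 265.5°.
Final bearing = (265.5° + 180°) mod 360° = 85.5°.

final bearing 85.5°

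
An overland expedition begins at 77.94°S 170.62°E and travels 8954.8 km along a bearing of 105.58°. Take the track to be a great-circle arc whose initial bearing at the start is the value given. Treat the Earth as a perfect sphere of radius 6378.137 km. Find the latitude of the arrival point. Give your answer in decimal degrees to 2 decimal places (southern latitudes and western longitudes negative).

Angular distance δ = d/R = 8954.8 / 6378.137 = 1.403984 rad.
With φ₁ = -77.94° = -1.360310 rad and θ = 105.58° = 1.842719 rad:
sin φ₂ = sin φ₁ cos δ + cos φ₁ sin δ cos θ = (-0.977929)(0.166040) + (0.208936)(0.986119)(-0.268584) = -0.217713
φ₂ = asin(-0.217713) = -0.219471 rad = -12.57°.
Then Δλ = atan2(0.198465, -0.046868) = 1.802700 rad, from sin θ sin δ cos φ₁ over cos δ − sin φ₁ sin φ₂.
λ₂ = 170.62° + 103.29° = 273.91°, normalized to (−180°, 180°] → -86.09°.

latitude -12.57°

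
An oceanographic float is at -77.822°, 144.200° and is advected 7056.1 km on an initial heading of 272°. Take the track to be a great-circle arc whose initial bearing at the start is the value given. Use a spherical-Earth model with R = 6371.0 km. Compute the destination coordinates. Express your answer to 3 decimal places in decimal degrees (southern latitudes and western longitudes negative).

δ = 7056.1/6371 = 1.107534 rad (63.4570°).
Converting: φ₁ = -1.358250 rad, θ = 4.747296 rad.
Destination latitude: φ₂ = arcsin( sin φ₁ cos δ + cos φ₁ sin δ cos θ ) = arcsin(-0.430227) = -25.482°.
Δλ = atan2( sin θ sin δ cos φ₁ , cos δ − sin φ₁ sin φ₂ ) = atan2(-0.188600, 0.026323) = -1.432120 rad = -82.054°.
λ₂ = 144.200° + -82.054° = 62.146°.

latitude -25.482°, longitude 62.146°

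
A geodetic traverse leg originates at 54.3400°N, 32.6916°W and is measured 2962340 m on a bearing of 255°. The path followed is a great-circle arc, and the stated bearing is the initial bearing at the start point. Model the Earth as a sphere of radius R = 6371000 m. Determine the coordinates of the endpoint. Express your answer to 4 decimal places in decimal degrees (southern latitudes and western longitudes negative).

latitude 41.1913°, longitude -67.8306°

Angular distance δ = d/R = 2962340 / 6371000 = 0.464973 rad.
With φ₁ = 54.3400° = 0.948412 rad and θ = 255° = 4.450590 rad:
sin φ₂ = sin φ₁ cos δ + cos φ₁ sin δ cos θ = (0.812491)(0.893834) + (0.582974)(0.448398)(-0.258819) = 0.658575
φ₂ = asin(0.658575) = 0.718924 rad = 41.1913°.
Δλ = atan2( sin θ sin δ cos φ₁ , cos δ − sin φ₁ sin φ₂ ) = atan2(-0.252497, 0.358748) = -0.613292 rad = -35.1390°.
λ₂ = λ₁ + Δλ = -67.8306°.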